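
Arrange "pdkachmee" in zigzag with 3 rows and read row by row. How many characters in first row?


Zigzag "pdkachmee" into 3 rows:
Placing characters:
  'p' => row 0
  'd' => row 1
  'k' => row 2
  'a' => row 1
  'c' => row 0
  'h' => row 1
  'm' => row 2
  'e' => row 1
  'e' => row 0
Rows:
  Row 0: "pce"
  Row 1: "dahe"
  Row 2: "km"
First row length: 3

3


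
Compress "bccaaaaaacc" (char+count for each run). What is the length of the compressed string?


Input: bccaaaaaacc
Runs:
  'b' x 1 => "b1"
  'c' x 2 => "c2"
  'a' x 6 => "a6"
  'c' x 2 => "c2"
Compressed: "b1c2a6c2"
Compressed length: 8

8


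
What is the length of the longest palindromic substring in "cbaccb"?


Input: "cbaccb"
Checking substrings for palindromes:
  [3:5] "cc" (len 2) => palindrome
Longest palindromic substring: "cc" with length 2

2


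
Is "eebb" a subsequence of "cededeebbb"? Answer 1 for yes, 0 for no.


Check if "eebb" is a subsequence of "cededeebbb"
Greedy scan:
  Position 0 ('c'): no match needed
  Position 1 ('e'): matches sub[0] = 'e'
  Position 2 ('d'): no match needed
  Position 3 ('e'): matches sub[1] = 'e'
  Position 4 ('d'): no match needed
  Position 5 ('e'): no match needed
  Position 6 ('e'): no match needed
  Position 7 ('b'): matches sub[2] = 'b'
  Position 8 ('b'): matches sub[3] = 'b'
  Position 9 ('b'): no match needed
All 4 characters matched => is a subsequence

1


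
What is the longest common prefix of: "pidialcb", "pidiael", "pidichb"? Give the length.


Words: pidialcb, pidiael, pidichb
  Position 0: all 'p' => match
  Position 1: all 'i' => match
  Position 2: all 'd' => match
  Position 3: all 'i' => match
  Position 4: ('a', 'a', 'c') => mismatch, stop
LCP = "pidi" (length 4)

4


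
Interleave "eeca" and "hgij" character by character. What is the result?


Interleaving "eeca" and "hgij":
  Position 0: 'e' from first, 'h' from second => "eh"
  Position 1: 'e' from first, 'g' from second => "eg"
  Position 2: 'c' from first, 'i' from second => "ci"
  Position 3: 'a' from first, 'j' from second => "aj"
Result: ehegciaj

ehegciaj


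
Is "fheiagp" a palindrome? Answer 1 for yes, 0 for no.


Input: fheiagp
Reversed: pgaiehf
  Compare pos 0 ('f') with pos 6 ('p'): MISMATCH
  Compare pos 1 ('h') with pos 5 ('g'): MISMATCH
  Compare pos 2 ('e') with pos 4 ('a'): MISMATCH
Result: not a palindrome

0


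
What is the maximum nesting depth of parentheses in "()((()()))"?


Input: "()((()()))"
Tracking depth:
  Position 0 '(': depth becomes 1
  Position 1 ')': depth becomes 0
  Position 2 '(': depth becomes 1
  Position 3 '(': depth becomes 2
  Position 4 '(': depth becomes 3
  Position 5 ')': depth becomes 2
  Position 6 '(': depth becomes 3
  Position 7 ')': depth becomes 2
  Position 8 ')': depth becomes 1
  Position 9 ')': depth becomes 0
Maximum depth reached: 3

3


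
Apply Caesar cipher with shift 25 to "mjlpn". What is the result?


Caesar cipher: shift "mjlpn" by 25
  'm' (pos 12) + 25 = pos 11 = 'l'
  'j' (pos 9) + 25 = pos 8 = 'i'
  'l' (pos 11) + 25 = pos 10 = 'k'
  'p' (pos 15) + 25 = pos 14 = 'o'
  'n' (pos 13) + 25 = pos 12 = 'm'
Result: likom

likom


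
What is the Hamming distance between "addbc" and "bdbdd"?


Comparing "addbc" and "bdbdd" position by position:
  Position 0: 'a' vs 'b' => differ
  Position 1: 'd' vs 'd' => same
  Position 2: 'd' vs 'b' => differ
  Position 3: 'b' vs 'd' => differ
  Position 4: 'c' vs 'd' => differ
Total differences (Hamming distance): 4

4


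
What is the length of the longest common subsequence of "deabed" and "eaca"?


LCS of "deabed" and "eaca"
DP table:
           e    a    c    a
      0    0    0    0    0
  d   0    0    0    0    0
  e   0    1    1    1    1
  a   0    1    2    2    2
  b   0    1    2    2    2
  e   0    1    2    2    2
  d   0    1    2    2    2
LCS length = dp[6][4] = 2

2


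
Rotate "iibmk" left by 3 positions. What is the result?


Input: "iibmk", rotate left by 3
First 3 characters: "iib"
Remaining characters: "mk"
Concatenate remaining + first: "mk" + "iib" = "mkiib"

mkiib


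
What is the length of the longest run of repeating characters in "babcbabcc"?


Input: "babcbabcc"
Scanning for longest run:
  Position 1 ('a'): new char, reset run to 1
  Position 2 ('b'): new char, reset run to 1
  Position 3 ('c'): new char, reset run to 1
  Position 4 ('b'): new char, reset run to 1
  Position 5 ('a'): new char, reset run to 1
  Position 6 ('b'): new char, reset run to 1
  Position 7 ('c'): new char, reset run to 1
  Position 8 ('c'): continues run of 'c', length=2
Longest run: 'c' with length 2

2


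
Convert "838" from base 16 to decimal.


Input: "838" in base 16
Positional expansion:
  Digit '8' (value 8) x 16^2 = 2048
  Digit '3' (value 3) x 16^1 = 48
  Digit '8' (value 8) x 16^0 = 8
Sum = 2104

2104


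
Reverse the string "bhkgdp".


Input: bhkgdp
Reading characters right to left:
  Position 5: 'p'
  Position 4: 'd'
  Position 3: 'g'
  Position 2: 'k'
  Position 1: 'h'
  Position 0: 'b'
Reversed: pdgkhb

pdgkhb


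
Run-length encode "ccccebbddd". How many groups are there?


Input: ccccebbddd
Scanning for consecutive runs:
  Group 1: 'c' x 4 (positions 0-3)
  Group 2: 'e' x 1 (positions 4-4)
  Group 3: 'b' x 2 (positions 5-6)
  Group 4: 'd' x 3 (positions 7-9)
Total groups: 4

4


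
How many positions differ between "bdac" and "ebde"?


Comparing "bdac" and "ebde" position by position:
  Position 0: 'b' vs 'e' => DIFFER
  Position 1: 'd' vs 'b' => DIFFER
  Position 2: 'a' vs 'd' => DIFFER
  Position 3: 'c' vs 'e' => DIFFER
Positions that differ: 4

4


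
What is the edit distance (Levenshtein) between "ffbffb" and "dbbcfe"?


Computing edit distance: "ffbffb" -> "dbbcfe"
DP table:
           d    b    b    c    f    e
      0    1    2    3    4    5    6
  f   1    1    2    3    4    4    5
  f   2    2    2    3    4    4    5
  b   3    3    2    2    3    4    5
  f   4    4    3    3    3    3    4
  f   5    5    4    4    4    3    4
  b   6    6    5    4    5    4    4
Edit distance = dp[6][6] = 4

4


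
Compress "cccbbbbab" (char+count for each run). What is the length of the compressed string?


Input: cccbbbbab
Runs:
  'c' x 3 => "c3"
  'b' x 4 => "b4"
  'a' x 1 => "a1"
  'b' x 1 => "b1"
Compressed: "c3b4a1b1"
Compressed length: 8

8


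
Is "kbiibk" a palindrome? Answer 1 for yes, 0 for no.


Input: kbiibk
Reversed: kbiibk
  Compare pos 0 ('k') with pos 5 ('k'): match
  Compare pos 1 ('b') with pos 4 ('b'): match
  Compare pos 2 ('i') with pos 3 ('i'): match
Result: palindrome

1


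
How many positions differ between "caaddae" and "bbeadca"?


Comparing "caaddae" and "bbeadca" position by position:
  Position 0: 'c' vs 'b' => DIFFER
  Position 1: 'a' vs 'b' => DIFFER
  Position 2: 'a' vs 'e' => DIFFER
  Position 3: 'd' vs 'a' => DIFFER
  Position 4: 'd' vs 'd' => same
  Position 5: 'a' vs 'c' => DIFFER
  Position 6: 'e' vs 'a' => DIFFER
Positions that differ: 6

6


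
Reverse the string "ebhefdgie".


Input: ebhefdgie
Reading characters right to left:
  Position 8: 'e'
  Position 7: 'i'
  Position 6: 'g'
  Position 5: 'd'
  Position 4: 'f'
  Position 3: 'e'
  Position 2: 'h'
  Position 1: 'b'
  Position 0: 'e'
Reversed: eigdfehbe

eigdfehbe


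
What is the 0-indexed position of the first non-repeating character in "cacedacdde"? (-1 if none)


Input: cacedacdde
Character frequencies:
  'a': 2
  'c': 3
  'd': 3
  'e': 2
Scanning left to right for freq == 1:
  Position 0 ('c'): freq=3, skip
  Position 1 ('a'): freq=2, skip
  Position 2 ('c'): freq=3, skip
  Position 3 ('e'): freq=2, skip
  Position 4 ('d'): freq=3, skip
  Position 5 ('a'): freq=2, skip
  Position 6 ('c'): freq=3, skip
  Position 7 ('d'): freq=3, skip
  Position 8 ('d'): freq=3, skip
  Position 9 ('e'): freq=2, skip
  No unique character found => answer = -1

-1


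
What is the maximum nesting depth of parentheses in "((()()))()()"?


Input: "((()()))()()"
Tracking depth:
  Position 0 '(': depth becomes 1
  Position 1 '(': depth becomes 2
  Position 2 '(': depth becomes 3
  Position 3 ')': depth becomes 2
  Position 4 '(': depth becomes 3
  Position 5 ')': depth becomes 2
  Position 6 ')': depth becomes 1
  Position 7 ')': depth becomes 0
  Position 8 '(': depth becomes 1
  Position 9 ')': depth becomes 0
  Position 10 '(': depth becomes 1
  Position 11 ')': depth becomes 0
Maximum depth reached: 3

3


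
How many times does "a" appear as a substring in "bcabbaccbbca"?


Searching for "a" in "bcabbaccbbca"
Scanning each position:
  Position 0: "b" => no
  Position 1: "c" => no
  Position 2: "a" => MATCH
  Position 3: "b" => no
  Position 4: "b" => no
  Position 5: "a" => MATCH
  Position 6: "c" => no
  Position 7: "c" => no
  Position 8: "b" => no
  Position 9: "b" => no
  Position 10: "c" => no
  Position 11: "a" => MATCH
Total occurrences: 3

3


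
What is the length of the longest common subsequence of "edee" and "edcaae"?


LCS of "edee" and "edcaae"
DP table:
           e    d    c    a    a    e
      0    0    0    0    0    0    0
  e   0    1    1    1    1    1    1
  d   0    1    2    2    2    2    2
  e   0    1    2    2    2    2    3
  e   0    1    2    2    2    2    3
LCS length = dp[4][6] = 3

3


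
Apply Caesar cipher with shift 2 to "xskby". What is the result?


Caesar cipher: shift "xskby" by 2
  'x' (pos 23) + 2 = pos 25 = 'z'
  's' (pos 18) + 2 = pos 20 = 'u'
  'k' (pos 10) + 2 = pos 12 = 'm'
  'b' (pos 1) + 2 = pos 3 = 'd'
  'y' (pos 24) + 2 = pos 0 = 'a'
Result: zumda

zumda


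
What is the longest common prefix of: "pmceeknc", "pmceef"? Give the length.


Words: pmceeknc, pmceef
  Position 0: all 'p' => match
  Position 1: all 'm' => match
  Position 2: all 'c' => match
  Position 3: all 'e' => match
  Position 4: all 'e' => match
  Position 5: ('k', 'f') => mismatch, stop
LCP = "pmcee" (length 5)

5


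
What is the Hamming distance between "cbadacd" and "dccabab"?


Comparing "cbadacd" and "dccabab" position by position:
  Position 0: 'c' vs 'd' => differ
  Position 1: 'b' vs 'c' => differ
  Position 2: 'a' vs 'c' => differ
  Position 3: 'd' vs 'a' => differ
  Position 4: 'a' vs 'b' => differ
  Position 5: 'c' vs 'a' => differ
  Position 6: 'd' vs 'b' => differ
Total differences (Hamming distance): 7

7


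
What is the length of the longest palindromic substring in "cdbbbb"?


Input: "cdbbbb"
Checking substrings for palindromes:
  [2:6] "bbbb" (len 4) => palindrome
  [2:5] "bbb" (len 3) => palindrome
  [3:6] "bbb" (len 3) => palindrome
  [2:4] "bb" (len 2) => palindrome
  [3:5] "bb" (len 2) => palindrome
  [4:6] "bb" (len 2) => palindrome
Longest palindromic substring: "bbbb" with length 4

4


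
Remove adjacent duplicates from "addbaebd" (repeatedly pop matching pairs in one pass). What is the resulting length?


Input: addbaebd
Stack-based adjacent duplicate removal:
  Read 'a': push. Stack: a
  Read 'd': push. Stack: ad
  Read 'd': matches stack top 'd' => pop. Stack: a
  Read 'b': push. Stack: ab
  Read 'a': push. Stack: aba
  Read 'e': push. Stack: abae
  Read 'b': push. Stack: abaeb
  Read 'd': push. Stack: abaebd
Final stack: "abaebd" (length 6)

6


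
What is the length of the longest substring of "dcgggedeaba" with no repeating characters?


Input: "dcgggedeaba"
Sliding window (track last position of each char):
  Position 0 ('d'): window [0,0] length 1 -- new best
  Position 1 ('c'): window [0,1] length 2 -- new best
  Position 2 ('g'): window [0,2] length 3 -- new best
  Position 3 ('g'): repeat (last at 2), move window start to 3
  Position 3 ('g'): window [3,3] length 1
  Position 4 ('g'): repeat (last at 3), move window start to 4
  Position 4 ('g'): window [4,4] length 1
  Position 5 ('e'): window [4,5] length 2
  Position 6 ('d'): window [4,6] length 3
  Position 7 ('e'): repeat (last at 5), move window start to 6
  Position 7 ('e'): window [6,7] length 2
  Position 8 ('a'): window [6,8] length 3
  Position 9 ('b'): window [6,9] length 4 -- new best
  Position 10 ('a'): repeat (last at 8), move window start to 9
  Position 10 ('a'): window [9,10] length 2
Longest substring with no repeats: "deab" with length 4

4


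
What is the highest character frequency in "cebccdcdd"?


Input: cebccdcdd
Character counts:
  'b': 1
  'c': 4
  'd': 3
  'e': 1
Maximum frequency: 4

4


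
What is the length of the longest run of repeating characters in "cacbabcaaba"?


Input: "cacbabcaaba"
Scanning for longest run:
  Position 1 ('a'): new char, reset run to 1
  Position 2 ('c'): new char, reset run to 1
  Position 3 ('b'): new char, reset run to 1
  Position 4 ('a'): new char, reset run to 1
  Position 5 ('b'): new char, reset run to 1
  Position 6 ('c'): new char, reset run to 1
  Position 7 ('a'): new char, reset run to 1
  Position 8 ('a'): continues run of 'a', length=2
  Position 9 ('b'): new char, reset run to 1
  Position 10 ('a'): new char, reset run to 1
Longest run: 'a' with length 2

2


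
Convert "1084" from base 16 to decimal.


Input: "1084" in base 16
Positional expansion:
  Digit '1' (value 1) x 16^3 = 4096
  Digit '0' (value 0) x 16^2 = 0
  Digit '8' (value 8) x 16^1 = 128
  Digit '4' (value 4) x 16^0 = 4
Sum = 4228

4228


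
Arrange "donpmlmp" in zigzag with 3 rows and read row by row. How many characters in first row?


Zigzag "donpmlmp" into 3 rows:
Placing characters:
  'd' => row 0
  'o' => row 1
  'n' => row 2
  'p' => row 1
  'm' => row 0
  'l' => row 1
  'm' => row 2
  'p' => row 1
Rows:
  Row 0: "dm"
  Row 1: "oplp"
  Row 2: "nm"
First row length: 2

2


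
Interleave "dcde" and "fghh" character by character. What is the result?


Interleaving "dcde" and "fghh":
  Position 0: 'd' from first, 'f' from second => "df"
  Position 1: 'c' from first, 'g' from second => "cg"
  Position 2: 'd' from first, 'h' from second => "dh"
  Position 3: 'e' from first, 'h' from second => "eh"
Result: dfcgdheh

dfcgdheh


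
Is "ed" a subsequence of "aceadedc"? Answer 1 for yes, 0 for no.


Check if "ed" is a subsequence of "aceadedc"
Greedy scan:
  Position 0 ('a'): no match needed
  Position 1 ('c'): no match needed
  Position 2 ('e'): matches sub[0] = 'e'
  Position 3 ('a'): no match needed
  Position 4 ('d'): matches sub[1] = 'd'
  Position 5 ('e'): no match needed
  Position 6 ('d'): no match needed
  Position 7 ('c'): no match needed
All 2 characters matched => is a subsequence

1


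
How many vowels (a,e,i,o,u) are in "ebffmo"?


Input: ebffmo
Checking each character:
  'e' at position 0: vowel (running total: 1)
  'b' at position 1: consonant
  'f' at position 2: consonant
  'f' at position 3: consonant
  'm' at position 4: consonant
  'o' at position 5: vowel (running total: 2)
Total vowels: 2

2


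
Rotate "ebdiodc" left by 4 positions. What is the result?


Input: "ebdiodc", rotate left by 4
First 4 characters: "ebdi"
Remaining characters: "odc"
Concatenate remaining + first: "odc" + "ebdi" = "odcebdi"

odcebdi


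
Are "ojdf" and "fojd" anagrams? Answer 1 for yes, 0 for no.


Strings: "ojdf", "fojd"
Sorted first:  dfjo
Sorted second: dfjo
Sorted forms match => anagrams

1


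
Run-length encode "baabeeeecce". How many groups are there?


Input: baabeeeecce
Scanning for consecutive runs:
  Group 1: 'b' x 1 (positions 0-0)
  Group 2: 'a' x 2 (positions 1-2)
  Group 3: 'b' x 1 (positions 3-3)
  Group 4: 'e' x 4 (positions 4-7)
  Group 5: 'c' x 2 (positions 8-9)
  Group 6: 'e' x 1 (positions 10-10)
Total groups: 6

6


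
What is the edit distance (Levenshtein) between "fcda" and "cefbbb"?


Computing edit distance: "fcda" -> "cefbbb"
DP table:
           c    e    f    b    b    b
      0    1    2    3    4    5    6
  f   1    1    2    2    3    4    5
  c   2    1    2    3    3    4    5
  d   3    2    2    3    4    4    5
  a   4    3    3    3    4    5    5
Edit distance = dp[4][6] = 5

5


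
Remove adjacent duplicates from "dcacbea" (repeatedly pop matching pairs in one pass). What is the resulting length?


Input: dcacbea
Stack-based adjacent duplicate removal:
  Read 'd': push. Stack: d
  Read 'c': push. Stack: dc
  Read 'a': push. Stack: dca
  Read 'c': push. Stack: dcac
  Read 'b': push. Stack: dcacb
  Read 'e': push. Stack: dcacbe
  Read 'a': push. Stack: dcacbea
Final stack: "dcacbea" (length 7)

7


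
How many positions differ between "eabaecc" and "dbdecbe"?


Comparing "eabaecc" and "dbdecbe" position by position:
  Position 0: 'e' vs 'd' => DIFFER
  Position 1: 'a' vs 'b' => DIFFER
  Position 2: 'b' vs 'd' => DIFFER
  Position 3: 'a' vs 'e' => DIFFER
  Position 4: 'e' vs 'c' => DIFFER
  Position 5: 'c' vs 'b' => DIFFER
  Position 6: 'c' vs 'e' => DIFFER
Positions that differ: 7

7


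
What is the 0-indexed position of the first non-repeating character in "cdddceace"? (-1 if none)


Input: cdddceace
Character frequencies:
  'a': 1
  'c': 3
  'd': 3
  'e': 2
Scanning left to right for freq == 1:
  Position 0 ('c'): freq=3, skip
  Position 1 ('d'): freq=3, skip
  Position 2 ('d'): freq=3, skip
  Position 3 ('d'): freq=3, skip
  Position 4 ('c'): freq=3, skip
  Position 5 ('e'): freq=2, skip
  Position 6 ('a'): unique! => answer = 6

6


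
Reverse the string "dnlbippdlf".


Input: dnlbippdlf
Reading characters right to left:
  Position 9: 'f'
  Position 8: 'l'
  Position 7: 'd'
  Position 6: 'p'
  Position 5: 'p'
  Position 4: 'i'
  Position 3: 'b'
  Position 2: 'l'
  Position 1: 'n'
  Position 0: 'd'
Reversed: fldppiblnd

fldppiblnd


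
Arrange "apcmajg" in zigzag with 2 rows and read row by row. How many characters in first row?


Zigzag "apcmajg" into 2 rows:
Placing characters:
  'a' => row 0
  'p' => row 1
  'c' => row 0
  'm' => row 1
  'a' => row 0
  'j' => row 1
  'g' => row 0
Rows:
  Row 0: "acag"
  Row 1: "pmj"
First row length: 4

4


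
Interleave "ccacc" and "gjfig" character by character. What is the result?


Interleaving "ccacc" and "gjfig":
  Position 0: 'c' from first, 'g' from second => "cg"
  Position 1: 'c' from first, 'j' from second => "cj"
  Position 2: 'a' from first, 'f' from second => "af"
  Position 3: 'c' from first, 'i' from second => "ci"
  Position 4: 'c' from first, 'g' from second => "cg"
Result: cgcjafcicg

cgcjafcicg


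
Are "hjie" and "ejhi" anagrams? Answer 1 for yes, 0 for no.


Strings: "hjie", "ejhi"
Sorted first:  ehij
Sorted second: ehij
Sorted forms match => anagrams

1


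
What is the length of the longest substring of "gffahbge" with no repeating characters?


Input: "gffahbge"
Sliding window (track last position of each char):
  Position 0 ('g'): window [0,0] length 1 -- new best
  Position 1 ('f'): window [0,1] length 2 -- new best
  Position 2 ('f'): repeat (last at 1), move window start to 2
  Position 2 ('f'): window [2,2] length 1
  Position 3 ('a'): window [2,3] length 2
  Position 4 ('h'): window [2,4] length 3 -- new best
  Position 5 ('b'): window [2,5] length 4 -- new best
  Position 6 ('g'): window [2,6] length 5 -- new best
  Position 7 ('e'): window [2,7] length 6 -- new best
Longest substring with no repeats: "fahbge" with length 6

6


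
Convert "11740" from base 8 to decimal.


Input: "11740" in base 8
Positional expansion:
  Digit '1' (value 1) x 8^4 = 4096
  Digit '1' (value 1) x 8^3 = 512
  Digit '7' (value 7) x 8^2 = 448
  Digit '4' (value 4) x 8^1 = 32
  Digit '0' (value 0) x 8^0 = 0
Sum = 5088

5088


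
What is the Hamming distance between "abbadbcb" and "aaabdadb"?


Comparing "abbadbcb" and "aaabdadb" position by position:
  Position 0: 'a' vs 'a' => same
  Position 1: 'b' vs 'a' => differ
  Position 2: 'b' vs 'a' => differ
  Position 3: 'a' vs 'b' => differ
  Position 4: 'd' vs 'd' => same
  Position 5: 'b' vs 'a' => differ
  Position 6: 'c' vs 'd' => differ
  Position 7: 'b' vs 'b' => same
Total differences (Hamming distance): 5

5


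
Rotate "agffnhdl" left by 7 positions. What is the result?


Input: "agffnhdl", rotate left by 7
First 7 characters: "agffnhd"
Remaining characters: "l"
Concatenate remaining + first: "l" + "agffnhd" = "lagffnhd"

lagffnhd


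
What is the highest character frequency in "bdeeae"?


Input: bdeeae
Character counts:
  'a': 1
  'b': 1
  'd': 1
  'e': 3
Maximum frequency: 3

3


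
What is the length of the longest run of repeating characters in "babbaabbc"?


Input: "babbaabbc"
Scanning for longest run:
  Position 1 ('a'): new char, reset run to 1
  Position 2 ('b'): new char, reset run to 1
  Position 3 ('b'): continues run of 'b', length=2
  Position 4 ('a'): new char, reset run to 1
  Position 5 ('a'): continues run of 'a', length=2
  Position 6 ('b'): new char, reset run to 1
  Position 7 ('b'): continues run of 'b', length=2
  Position 8 ('c'): new char, reset run to 1
Longest run: 'b' with length 2

2


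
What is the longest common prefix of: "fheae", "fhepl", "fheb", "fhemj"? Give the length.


Words: fheae, fhepl, fheb, fhemj
  Position 0: all 'f' => match
  Position 1: all 'h' => match
  Position 2: all 'e' => match
  Position 3: ('a', 'p', 'b', 'm') => mismatch, stop
LCP = "fhe" (length 3)

3


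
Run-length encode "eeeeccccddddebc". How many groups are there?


Input: eeeeccccddddebc
Scanning for consecutive runs:
  Group 1: 'e' x 4 (positions 0-3)
  Group 2: 'c' x 4 (positions 4-7)
  Group 3: 'd' x 4 (positions 8-11)
  Group 4: 'e' x 1 (positions 12-12)
  Group 5: 'b' x 1 (positions 13-13)
  Group 6: 'c' x 1 (positions 14-14)
Total groups: 6

6


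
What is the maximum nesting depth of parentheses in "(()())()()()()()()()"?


Input: "(()())()()()()()()()"
Tracking depth:
  Position 0 '(': depth becomes 1
  Position 1 '(': depth becomes 2
  Position 2 ')': depth becomes 1
  Position 3 '(': depth becomes 2
  Position 4 ')': depth becomes 1
  Position 5 ')': depth becomes 0
  Position 6 '(': depth becomes 1
  Position 7 ')': depth becomes 0
  Position 8 '(': depth becomes 1
  Position 9 ')': depth becomes 0
  Position 10 '(': depth becomes 1
  Position 11 ')': depth becomes 0
  Position 12 '(': depth becomes 1
  Position 13 ')': depth becomes 0
  Position 14 '(': depth becomes 1
  Position 15 ')': depth becomes 0
  Position 16 '(': depth becomes 1
  Position 17 ')': depth becomes 0
  Position 18 '(': depth becomes 1
  Position 19 ')': depth becomes 0
Maximum depth reached: 2

2


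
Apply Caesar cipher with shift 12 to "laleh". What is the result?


Caesar cipher: shift "laleh" by 12
  'l' (pos 11) + 12 = pos 23 = 'x'
  'a' (pos 0) + 12 = pos 12 = 'm'
  'l' (pos 11) + 12 = pos 23 = 'x'
  'e' (pos 4) + 12 = pos 16 = 'q'
  'h' (pos 7) + 12 = pos 19 = 't'
Result: xmxqt

xmxqt


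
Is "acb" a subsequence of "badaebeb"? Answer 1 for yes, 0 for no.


Check if "acb" is a subsequence of "badaebeb"
Greedy scan:
  Position 0 ('b'): no match needed
  Position 1 ('a'): matches sub[0] = 'a'
  Position 2 ('d'): no match needed
  Position 3 ('a'): no match needed
  Position 4 ('e'): no match needed
  Position 5 ('b'): no match needed
  Position 6 ('e'): no match needed
  Position 7 ('b'): no match needed
Only matched 1/3 characters => not a subsequence

0


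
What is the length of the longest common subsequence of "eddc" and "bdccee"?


LCS of "eddc" and "bdccee"
DP table:
           b    d    c    c    e    e
      0    0    0    0    0    0    0
  e   0    0    0    0    0    1    1
  d   0    0    1    1    1    1    1
  d   0    0    1    1    1    1    1
  c   0    0    1    2    2    2    2
LCS length = dp[4][6] = 2

2


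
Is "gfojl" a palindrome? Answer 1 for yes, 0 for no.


Input: gfojl
Reversed: ljofg
  Compare pos 0 ('g') with pos 4 ('l'): MISMATCH
  Compare pos 1 ('f') with pos 3 ('j'): MISMATCH
Result: not a palindrome

0


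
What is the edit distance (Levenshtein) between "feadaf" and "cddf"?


Computing edit distance: "feadaf" -> "cddf"
DP table:
           c    d    d    f
      0    1    2    3    4
  f   1    1    2    3    3
  e   2    2    2    3    4
  a   3    3    3    3    4
  d   4    4    3    3    4
  a   5    5    4    4    4
  f   6    6    5    5    4
Edit distance = dp[6][4] = 4

4


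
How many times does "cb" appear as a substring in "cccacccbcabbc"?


Searching for "cb" in "cccacccbcabbc"
Scanning each position:
  Position 0: "cc" => no
  Position 1: "cc" => no
  Position 2: "ca" => no
  Position 3: "ac" => no
  Position 4: "cc" => no
  Position 5: "cc" => no
  Position 6: "cb" => MATCH
  Position 7: "bc" => no
  Position 8: "ca" => no
  Position 9: "ab" => no
  Position 10: "bb" => no
  Position 11: "bc" => no
Total occurrences: 1

1


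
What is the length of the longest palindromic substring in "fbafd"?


Input: "fbafd"
Checking substrings for palindromes:
  No multi-char palindromic substrings found
Longest palindromic substring: "f" with length 1

1


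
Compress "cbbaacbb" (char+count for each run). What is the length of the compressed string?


Input: cbbaacbb
Runs:
  'c' x 1 => "c1"
  'b' x 2 => "b2"
  'a' x 2 => "a2"
  'c' x 1 => "c1"
  'b' x 2 => "b2"
Compressed: "c1b2a2c1b2"
Compressed length: 10

10


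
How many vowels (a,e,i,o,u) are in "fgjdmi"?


Input: fgjdmi
Checking each character:
  'f' at position 0: consonant
  'g' at position 1: consonant
  'j' at position 2: consonant
  'd' at position 3: consonant
  'm' at position 4: consonant
  'i' at position 5: vowel (running total: 1)
Total vowels: 1

1


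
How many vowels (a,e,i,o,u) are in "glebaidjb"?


Input: glebaidjb
Checking each character:
  'g' at position 0: consonant
  'l' at position 1: consonant
  'e' at position 2: vowel (running total: 1)
  'b' at position 3: consonant
  'a' at position 4: vowel (running total: 2)
  'i' at position 5: vowel (running total: 3)
  'd' at position 6: consonant
  'j' at position 7: consonant
  'b' at position 8: consonant
Total vowels: 3

3


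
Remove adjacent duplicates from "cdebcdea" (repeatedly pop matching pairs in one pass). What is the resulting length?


Input: cdebcdea
Stack-based adjacent duplicate removal:
  Read 'c': push. Stack: c
  Read 'd': push. Stack: cd
  Read 'e': push. Stack: cde
  Read 'b': push. Stack: cdeb
  Read 'c': push. Stack: cdebc
  Read 'd': push. Stack: cdebcd
  Read 'e': push. Stack: cdebcde
  Read 'a': push. Stack: cdebcdea
Final stack: "cdebcdea" (length 8)

8


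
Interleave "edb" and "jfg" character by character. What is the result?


Interleaving "edb" and "jfg":
  Position 0: 'e' from first, 'j' from second => "ej"
  Position 1: 'd' from first, 'f' from second => "df"
  Position 2: 'b' from first, 'g' from second => "bg"
Result: ejdfbg

ejdfbg


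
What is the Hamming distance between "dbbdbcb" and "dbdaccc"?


Comparing "dbbdbcb" and "dbdaccc" position by position:
  Position 0: 'd' vs 'd' => same
  Position 1: 'b' vs 'b' => same
  Position 2: 'b' vs 'd' => differ
  Position 3: 'd' vs 'a' => differ
  Position 4: 'b' vs 'c' => differ
  Position 5: 'c' vs 'c' => same
  Position 6: 'b' vs 'c' => differ
Total differences (Hamming distance): 4

4


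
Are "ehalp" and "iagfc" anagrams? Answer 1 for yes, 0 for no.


Strings: "ehalp", "iagfc"
Sorted first:  aehlp
Sorted second: acfgi
Differ at position 1: 'e' vs 'c' => not anagrams

0


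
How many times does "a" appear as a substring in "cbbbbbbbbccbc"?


Searching for "a" in "cbbbbbbbbccbc"
Scanning each position:
  Position 0: "c" => no
  Position 1: "b" => no
  Position 2: "b" => no
  Position 3: "b" => no
  Position 4: "b" => no
  Position 5: "b" => no
  Position 6: "b" => no
  Position 7: "b" => no
  Position 8: "b" => no
  Position 9: "c" => no
  Position 10: "c" => no
  Position 11: "b" => no
  Position 12: "c" => no
Total occurrences: 0

0


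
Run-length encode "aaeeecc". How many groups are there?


Input: aaeeecc
Scanning for consecutive runs:
  Group 1: 'a' x 2 (positions 0-1)
  Group 2: 'e' x 3 (positions 2-4)
  Group 3: 'c' x 2 (positions 5-6)
Total groups: 3

3


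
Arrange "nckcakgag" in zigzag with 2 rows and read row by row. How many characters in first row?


Zigzag "nckcakgag" into 2 rows:
Placing characters:
  'n' => row 0
  'c' => row 1
  'k' => row 0
  'c' => row 1
  'a' => row 0
  'k' => row 1
  'g' => row 0
  'a' => row 1
  'g' => row 0
Rows:
  Row 0: "nkagg"
  Row 1: "ccka"
First row length: 5

5


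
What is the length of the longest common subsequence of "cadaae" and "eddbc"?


LCS of "cadaae" and "eddbc"
DP table:
           e    d    d    b    c
      0    0    0    0    0    0
  c   0    0    0    0    0    1
  a   0    0    0    0    0    1
  d   0    0    1    1    1    1
  a   0    0    1    1    1    1
  a   0    0    1    1    1    1
  e   0    1    1    1    1    1
LCS length = dp[6][5] = 1

1


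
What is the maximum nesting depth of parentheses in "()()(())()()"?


Input: "()()(())()()"
Tracking depth:
  Position 0 '(': depth becomes 1
  Position 1 ')': depth becomes 0
  Position 2 '(': depth becomes 1
  Position 3 ')': depth becomes 0
  Position 4 '(': depth becomes 1
  Position 5 '(': depth becomes 2
  Position 6 ')': depth becomes 1
  Position 7 ')': depth becomes 0
  Position 8 '(': depth becomes 1
  Position 9 ')': depth becomes 0
  Position 10 '(': depth becomes 1
  Position 11 ')': depth becomes 0
Maximum depth reached: 2

2


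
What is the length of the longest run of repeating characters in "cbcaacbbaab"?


Input: "cbcaacbbaab"
Scanning for longest run:
  Position 1 ('b'): new char, reset run to 1
  Position 2 ('c'): new char, reset run to 1
  Position 3 ('a'): new char, reset run to 1
  Position 4 ('a'): continues run of 'a', length=2
  Position 5 ('c'): new char, reset run to 1
  Position 6 ('b'): new char, reset run to 1
  Position 7 ('b'): continues run of 'b', length=2
  Position 8 ('a'): new char, reset run to 1
  Position 9 ('a'): continues run of 'a', length=2
  Position 10 ('b'): new char, reset run to 1
Longest run: 'a' with length 2

2


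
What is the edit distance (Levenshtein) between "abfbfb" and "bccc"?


Computing edit distance: "abfbfb" -> "bccc"
DP table:
           b    c    c    c
      0    1    2    3    4
  a   1    1    2    3    4
  b   2    1    2    3    4
  f   3    2    2    3    4
  b   4    3    3    3    4
  f   5    4    4    4    4
  b   6    5    5    5    5
Edit distance = dp[6][4] = 5

5


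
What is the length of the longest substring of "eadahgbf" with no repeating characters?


Input: "eadahgbf"
Sliding window (track last position of each char):
  Position 0 ('e'): window [0,0] length 1 -- new best
  Position 1 ('a'): window [0,1] length 2 -- new best
  Position 2 ('d'): window [0,2] length 3 -- new best
  Position 3 ('a'): repeat (last at 1), move window start to 2
  Position 3 ('a'): window [2,3] length 2
  Position 4 ('h'): window [2,4] length 3
  Position 5 ('g'): window [2,5] length 4 -- new best
  Position 6 ('b'): window [2,6] length 5 -- new best
  Position 7 ('f'): window [2,7] length 6 -- new best
Longest substring with no repeats: "dahgbf" with length 6

6


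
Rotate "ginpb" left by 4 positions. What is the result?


Input: "ginpb", rotate left by 4
First 4 characters: "ginp"
Remaining characters: "b"
Concatenate remaining + first: "b" + "ginp" = "bginp"

bginp


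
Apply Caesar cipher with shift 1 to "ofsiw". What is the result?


Caesar cipher: shift "ofsiw" by 1
  'o' (pos 14) + 1 = pos 15 = 'p'
  'f' (pos 5) + 1 = pos 6 = 'g'
  's' (pos 18) + 1 = pos 19 = 't'
  'i' (pos 8) + 1 = pos 9 = 'j'
  'w' (pos 22) + 1 = pos 23 = 'x'
Result: pgtjx

pgtjx


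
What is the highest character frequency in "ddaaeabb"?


Input: ddaaeabb
Character counts:
  'a': 3
  'b': 2
  'd': 2
  'e': 1
Maximum frequency: 3

3


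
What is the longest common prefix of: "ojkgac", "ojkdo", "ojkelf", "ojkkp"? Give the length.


Words: ojkgac, ojkdo, ojkelf, ojkkp
  Position 0: all 'o' => match
  Position 1: all 'j' => match
  Position 2: all 'k' => match
  Position 3: ('g', 'd', 'e', 'k') => mismatch, stop
LCP = "ojk" (length 3)

3


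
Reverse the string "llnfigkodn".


Input: llnfigkodn
Reading characters right to left:
  Position 9: 'n'
  Position 8: 'd'
  Position 7: 'o'
  Position 6: 'k'
  Position 5: 'g'
  Position 4: 'i'
  Position 3: 'f'
  Position 2: 'n'
  Position 1: 'l'
  Position 0: 'l'
Reversed: ndokgifnll

ndokgifnll


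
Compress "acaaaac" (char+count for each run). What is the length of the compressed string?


Input: acaaaac
Runs:
  'a' x 1 => "a1"
  'c' x 1 => "c1"
  'a' x 4 => "a4"
  'c' x 1 => "c1"
Compressed: "a1c1a4c1"
Compressed length: 8

8


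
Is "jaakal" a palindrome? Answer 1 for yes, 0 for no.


Input: jaakal
Reversed: lakaaj
  Compare pos 0 ('j') with pos 5 ('l'): MISMATCH
  Compare pos 1 ('a') with pos 4 ('a'): match
  Compare pos 2 ('a') with pos 3 ('k'): MISMATCH
Result: not a palindrome

0


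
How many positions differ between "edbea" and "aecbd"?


Comparing "edbea" and "aecbd" position by position:
  Position 0: 'e' vs 'a' => DIFFER
  Position 1: 'd' vs 'e' => DIFFER
  Position 2: 'b' vs 'c' => DIFFER
  Position 3: 'e' vs 'b' => DIFFER
  Position 4: 'a' vs 'd' => DIFFER
Positions that differ: 5

5


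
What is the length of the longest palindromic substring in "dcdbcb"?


Input: "dcdbcb"
Checking substrings for palindromes:
  [0:3] "dcd" (len 3) => palindrome
  [3:6] "bcb" (len 3) => palindrome
Longest palindromic substring: "dcd" with length 3

3


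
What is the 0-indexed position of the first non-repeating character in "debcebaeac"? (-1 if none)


Input: debcebaeac
Character frequencies:
  'a': 2
  'b': 2
  'c': 2
  'd': 1
  'e': 3
Scanning left to right for freq == 1:
  Position 0 ('d'): unique! => answer = 0

0


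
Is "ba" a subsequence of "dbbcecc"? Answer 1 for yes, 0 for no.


Check if "ba" is a subsequence of "dbbcecc"
Greedy scan:
  Position 0 ('d'): no match needed
  Position 1 ('b'): matches sub[0] = 'b'
  Position 2 ('b'): no match needed
  Position 3 ('c'): no match needed
  Position 4 ('e'): no match needed
  Position 5 ('c'): no match needed
  Position 6 ('c'): no match needed
Only matched 1/2 characters => not a subsequence

0


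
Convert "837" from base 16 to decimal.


Input: "837" in base 16
Positional expansion:
  Digit '8' (value 8) x 16^2 = 2048
  Digit '3' (value 3) x 16^1 = 48
  Digit '7' (value 7) x 16^0 = 7
Sum = 2103

2103


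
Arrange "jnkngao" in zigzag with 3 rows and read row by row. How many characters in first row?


Zigzag "jnkngao" into 3 rows:
Placing characters:
  'j' => row 0
  'n' => row 1
  'k' => row 2
  'n' => row 1
  'g' => row 0
  'a' => row 1
  'o' => row 2
Rows:
  Row 0: "jg"
  Row 1: "nna"
  Row 2: "ko"
First row length: 2

2


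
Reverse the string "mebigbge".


Input: mebigbge
Reading characters right to left:
  Position 7: 'e'
  Position 6: 'g'
  Position 5: 'b'
  Position 4: 'g'
  Position 3: 'i'
  Position 2: 'b'
  Position 1: 'e'
  Position 0: 'm'
Reversed: egbgibem

egbgibem


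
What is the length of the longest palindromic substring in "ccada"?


Input: "ccada"
Checking substrings for palindromes:
  [2:5] "ada" (len 3) => palindrome
  [0:2] "cc" (len 2) => palindrome
Longest palindromic substring: "ada" with length 3

3


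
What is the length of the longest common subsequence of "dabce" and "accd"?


LCS of "dabce" and "accd"
DP table:
           a    c    c    d
      0    0    0    0    0
  d   0    0    0    0    1
  a   0    1    1    1    1
  b   0    1    1    1    1
  c   0    1    2    2    2
  e   0    1    2    2    2
LCS length = dp[5][4] = 2

2


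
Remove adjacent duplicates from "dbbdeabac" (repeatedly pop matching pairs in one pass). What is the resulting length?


Input: dbbdeabac
Stack-based adjacent duplicate removal:
  Read 'd': push. Stack: d
  Read 'b': push. Stack: db
  Read 'b': matches stack top 'b' => pop. Stack: d
  Read 'd': matches stack top 'd' => pop. Stack: (empty)
  Read 'e': push. Stack: e
  Read 'a': push. Stack: ea
  Read 'b': push. Stack: eab
  Read 'a': push. Stack: eaba
  Read 'c': push. Stack: eabac
Final stack: "eabac" (length 5)

5


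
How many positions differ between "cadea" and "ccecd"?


Comparing "cadea" and "ccecd" position by position:
  Position 0: 'c' vs 'c' => same
  Position 1: 'a' vs 'c' => DIFFER
  Position 2: 'd' vs 'e' => DIFFER
  Position 3: 'e' vs 'c' => DIFFER
  Position 4: 'a' vs 'd' => DIFFER
Positions that differ: 4

4


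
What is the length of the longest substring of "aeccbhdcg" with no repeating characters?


Input: "aeccbhdcg"
Sliding window (track last position of each char):
  Position 0 ('a'): window [0,0] length 1 -- new best
  Position 1 ('e'): window [0,1] length 2 -- new best
  Position 2 ('c'): window [0,2] length 3 -- new best
  Position 3 ('c'): repeat (last at 2), move window start to 3
  Position 3 ('c'): window [3,3] length 1
  Position 4 ('b'): window [3,4] length 2
  Position 5 ('h'): window [3,5] length 3
  Position 6 ('d'): window [3,6] length 4 -- new best
  Position 7 ('c'): repeat (last at 3), move window start to 4
  Position 7 ('c'): window [4,7] length 4
  Position 8 ('g'): window [4,8] length 5 -- new best
Longest substring with no repeats: "bhdcg" with length 5

5


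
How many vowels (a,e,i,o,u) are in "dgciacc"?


Input: dgciacc
Checking each character:
  'd' at position 0: consonant
  'g' at position 1: consonant
  'c' at position 2: consonant
  'i' at position 3: vowel (running total: 1)
  'a' at position 4: vowel (running total: 2)
  'c' at position 5: consonant
  'c' at position 6: consonant
Total vowels: 2

2


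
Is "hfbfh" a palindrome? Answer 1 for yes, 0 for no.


Input: hfbfh
Reversed: hfbfh
  Compare pos 0 ('h') with pos 4 ('h'): match
  Compare pos 1 ('f') with pos 3 ('f'): match
Result: palindrome

1


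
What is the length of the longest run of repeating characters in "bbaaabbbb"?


Input: "bbaaabbbb"
Scanning for longest run:
  Position 1 ('b'): continues run of 'b', length=2
  Position 2 ('a'): new char, reset run to 1
  Position 3 ('a'): continues run of 'a', length=2
  Position 4 ('a'): continues run of 'a', length=3
  Position 5 ('b'): new char, reset run to 1
  Position 6 ('b'): continues run of 'b', length=2
  Position 7 ('b'): continues run of 'b', length=3
  Position 8 ('b'): continues run of 'b', length=4
Longest run: 'b' with length 4

4


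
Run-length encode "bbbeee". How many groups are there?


Input: bbbeee
Scanning for consecutive runs:
  Group 1: 'b' x 3 (positions 0-2)
  Group 2: 'e' x 3 (positions 3-5)
Total groups: 2

2


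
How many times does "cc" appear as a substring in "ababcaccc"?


Searching for "cc" in "ababcaccc"
Scanning each position:
  Position 0: "ab" => no
  Position 1: "ba" => no
  Position 2: "ab" => no
  Position 3: "bc" => no
  Position 4: "ca" => no
  Position 5: "ac" => no
  Position 6: "cc" => MATCH
  Position 7: "cc" => MATCH
Total occurrences: 2

2


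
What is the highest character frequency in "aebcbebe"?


Input: aebcbebe
Character counts:
  'a': 1
  'b': 3
  'c': 1
  'e': 3
Maximum frequency: 3

3


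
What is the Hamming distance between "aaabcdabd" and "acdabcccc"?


Comparing "aaabcdabd" and "acdabcccc" position by position:
  Position 0: 'a' vs 'a' => same
  Position 1: 'a' vs 'c' => differ
  Position 2: 'a' vs 'd' => differ
  Position 3: 'b' vs 'a' => differ
  Position 4: 'c' vs 'b' => differ
  Position 5: 'd' vs 'c' => differ
  Position 6: 'a' vs 'c' => differ
  Position 7: 'b' vs 'c' => differ
  Position 8: 'd' vs 'c' => differ
Total differences (Hamming distance): 8

8


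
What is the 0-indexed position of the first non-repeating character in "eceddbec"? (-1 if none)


Input: eceddbec
Character frequencies:
  'b': 1
  'c': 2
  'd': 2
  'e': 3
Scanning left to right for freq == 1:
  Position 0 ('e'): freq=3, skip
  Position 1 ('c'): freq=2, skip
  Position 2 ('e'): freq=3, skip
  Position 3 ('d'): freq=2, skip
  Position 4 ('d'): freq=2, skip
  Position 5 ('b'): unique! => answer = 5

5


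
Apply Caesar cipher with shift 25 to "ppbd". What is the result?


Caesar cipher: shift "ppbd" by 25
  'p' (pos 15) + 25 = pos 14 = 'o'
  'p' (pos 15) + 25 = pos 14 = 'o'
  'b' (pos 1) + 25 = pos 0 = 'a'
  'd' (pos 3) + 25 = pos 2 = 'c'
Result: ooac

ooac
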